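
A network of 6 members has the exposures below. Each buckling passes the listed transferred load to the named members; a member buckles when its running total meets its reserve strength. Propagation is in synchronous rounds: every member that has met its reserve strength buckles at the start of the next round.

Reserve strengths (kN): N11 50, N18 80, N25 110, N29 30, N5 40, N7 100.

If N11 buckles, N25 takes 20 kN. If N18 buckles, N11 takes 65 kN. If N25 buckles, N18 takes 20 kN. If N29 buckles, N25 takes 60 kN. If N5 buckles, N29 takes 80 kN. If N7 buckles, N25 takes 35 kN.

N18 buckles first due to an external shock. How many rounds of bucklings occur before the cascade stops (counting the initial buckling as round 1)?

Round 1 — N18 buckles (initial).
  N11: +65 → 65 ≥ 50
Round 2 — N11 buckles.
  N25: +20 → 20 < 110
No further bucklings.

2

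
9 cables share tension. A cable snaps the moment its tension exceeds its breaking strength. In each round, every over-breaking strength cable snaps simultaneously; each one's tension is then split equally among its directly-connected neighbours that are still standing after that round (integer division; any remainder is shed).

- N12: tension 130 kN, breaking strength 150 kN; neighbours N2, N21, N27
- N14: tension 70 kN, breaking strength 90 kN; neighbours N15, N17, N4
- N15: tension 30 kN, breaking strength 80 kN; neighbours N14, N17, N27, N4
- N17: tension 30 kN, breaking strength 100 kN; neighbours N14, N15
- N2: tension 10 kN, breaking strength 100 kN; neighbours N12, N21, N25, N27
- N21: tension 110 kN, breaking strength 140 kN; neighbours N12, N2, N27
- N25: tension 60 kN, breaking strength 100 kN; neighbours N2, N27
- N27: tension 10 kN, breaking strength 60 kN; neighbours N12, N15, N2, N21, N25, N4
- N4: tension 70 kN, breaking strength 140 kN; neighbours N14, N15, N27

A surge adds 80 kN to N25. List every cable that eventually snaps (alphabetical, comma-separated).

Round 1 — N25 at 140 > 100. N25 snaps.
  N25 sheds 140 kN to N2, N27: 70 each.
    N2: 10+70 = 80 ≤ 100
    N27: 10+70 = 80 > 60
Round 2 — N27 snaps.
  N27 sheds 80 kN to N12, N15, N2, N21, N4: 16 each.
    N12: 130+16 = 146 ≤ 150
    N15: 30+16 = 46 ≤ 80
    N2: 80+16 = 96 ≤ 100
    N21: 110+16 = 126 ≤ 140
    N4: 70+16 = 86 ≤ 140
No further breaks.

N25, N27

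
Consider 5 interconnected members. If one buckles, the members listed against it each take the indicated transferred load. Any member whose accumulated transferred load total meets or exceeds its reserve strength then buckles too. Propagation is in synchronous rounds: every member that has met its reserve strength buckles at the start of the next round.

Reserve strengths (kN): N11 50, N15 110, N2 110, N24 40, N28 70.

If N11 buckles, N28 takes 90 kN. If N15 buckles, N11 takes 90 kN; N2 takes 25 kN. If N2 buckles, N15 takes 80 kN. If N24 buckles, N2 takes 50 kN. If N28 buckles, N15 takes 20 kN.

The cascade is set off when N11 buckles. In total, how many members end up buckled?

Round 1 — N11 buckles (initial).
  N28: +90 → 90 ≥ 70
Round 2 — N28 buckles.
  N15: +20 → 20 < 110
No further bucklings.

2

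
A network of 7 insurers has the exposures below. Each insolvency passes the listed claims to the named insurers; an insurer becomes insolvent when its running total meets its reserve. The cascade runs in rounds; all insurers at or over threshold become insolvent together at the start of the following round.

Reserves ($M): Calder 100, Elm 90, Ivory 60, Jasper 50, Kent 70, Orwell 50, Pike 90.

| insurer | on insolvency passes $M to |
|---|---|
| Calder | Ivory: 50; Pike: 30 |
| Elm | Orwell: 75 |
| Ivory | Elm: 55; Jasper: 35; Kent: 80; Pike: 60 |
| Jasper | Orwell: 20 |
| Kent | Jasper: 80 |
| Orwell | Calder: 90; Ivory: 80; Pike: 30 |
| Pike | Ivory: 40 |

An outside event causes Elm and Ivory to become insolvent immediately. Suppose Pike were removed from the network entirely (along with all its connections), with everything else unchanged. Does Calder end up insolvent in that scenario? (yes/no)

With Pike removed:
Round 1 — Elm, Ivory become insolvent (initial).
  Jasper: +35 → 35 < 50
  Kent: +80 → 80 ≥ 70
  Orwell: +75 → 75 ≥ 50
Round 2 — Kent, Orwell become insolvent.
  Calder: +90 → 90 < 100
  Jasper: +80 → 115 ≥ 50
Round 3 — Jasper becomes insolvent.
No further insolvencies.

no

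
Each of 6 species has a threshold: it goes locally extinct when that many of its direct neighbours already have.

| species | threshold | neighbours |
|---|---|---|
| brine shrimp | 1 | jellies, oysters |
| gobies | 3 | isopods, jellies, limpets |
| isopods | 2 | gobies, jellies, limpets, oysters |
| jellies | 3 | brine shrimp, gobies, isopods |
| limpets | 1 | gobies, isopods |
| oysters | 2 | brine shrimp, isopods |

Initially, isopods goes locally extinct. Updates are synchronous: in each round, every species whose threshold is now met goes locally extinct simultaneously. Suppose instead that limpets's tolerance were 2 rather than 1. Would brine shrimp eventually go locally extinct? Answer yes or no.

no

With limpets's tolerance at 2:
Round 1 — isopods goes locally extinct (initial).
Round 2 — no new extinctions; cascade stops.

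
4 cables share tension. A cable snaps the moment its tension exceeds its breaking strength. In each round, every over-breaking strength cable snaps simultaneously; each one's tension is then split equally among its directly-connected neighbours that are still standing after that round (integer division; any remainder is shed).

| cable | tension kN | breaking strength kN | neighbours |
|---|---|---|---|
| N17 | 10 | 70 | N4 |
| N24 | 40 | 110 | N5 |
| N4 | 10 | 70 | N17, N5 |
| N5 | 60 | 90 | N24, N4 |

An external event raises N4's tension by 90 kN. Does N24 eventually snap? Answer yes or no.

yes

Round 1 — N4 at 100 > 70. N4 snaps.
  N4 sheds 100 kN to N17, N5: 50 each.
    N17: 10+50 = 60 ≤ 70
    N5: 60+50 = 110 > 90
Round 2 — N5 snaps.
  N5 sheds 110 kN to N24: 110 each.
    N24: 40+110 = 150 > 110
Round 3 — N24 snaps.
  N24 sheds 150 kN: no online neighbours, lost.
No further breaks.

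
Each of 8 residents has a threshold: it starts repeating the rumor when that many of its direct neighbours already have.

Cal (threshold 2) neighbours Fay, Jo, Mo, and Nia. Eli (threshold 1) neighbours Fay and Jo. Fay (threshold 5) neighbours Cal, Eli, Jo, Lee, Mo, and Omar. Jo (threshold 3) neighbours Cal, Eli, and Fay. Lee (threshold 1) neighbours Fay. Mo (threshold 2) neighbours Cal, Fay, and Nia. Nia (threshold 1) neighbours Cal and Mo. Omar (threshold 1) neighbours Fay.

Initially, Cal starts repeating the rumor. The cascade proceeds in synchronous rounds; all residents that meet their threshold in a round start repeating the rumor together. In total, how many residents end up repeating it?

Round 1 — Cal starts repeating the rumor (initial).
Round 2 — checking thresholds:
  Fay: 1 of 6 neighbours < 5, not yet.
  Jo: 1 of 3 neighbours < 3, not yet.
  Mo: 1 of 3 neighbours < 2, not yet.
  Nia: 1 of 2 neighbours ≥ 1, starts repeating the rumor.
Round 3 — checking thresholds:
  Fay: 1 of 6 neighbours < 5, not yet.
  Jo: 1 of 3 neighbours < 3, not yet.
  Mo: 2 of 3 neighbours ≥ 2, starts repeating the rumor.
Round 4 — no new spreads; cascade stops.

3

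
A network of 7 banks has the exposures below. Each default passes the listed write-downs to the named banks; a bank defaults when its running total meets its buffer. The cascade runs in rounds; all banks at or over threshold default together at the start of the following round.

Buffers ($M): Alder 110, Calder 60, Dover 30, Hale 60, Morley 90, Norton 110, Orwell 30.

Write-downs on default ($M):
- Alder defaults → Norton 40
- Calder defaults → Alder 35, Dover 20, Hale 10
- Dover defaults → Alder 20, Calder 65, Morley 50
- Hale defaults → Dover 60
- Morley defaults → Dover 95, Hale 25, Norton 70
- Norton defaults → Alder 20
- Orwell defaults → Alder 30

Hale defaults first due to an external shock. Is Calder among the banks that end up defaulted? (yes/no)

Round 1 — Hale defaults (initial).
  Dover: +60 → 60 ≥ 30
Round 2 — Dover defaults.
  Alder: +20 → 20 < 110
  Calder: +65 → 65 ≥ 60
  Morley: +50 → 50 < 90
Round 3 — Calder defaults.
  Alder: +35 → 55 < 110
No further defaults.

yes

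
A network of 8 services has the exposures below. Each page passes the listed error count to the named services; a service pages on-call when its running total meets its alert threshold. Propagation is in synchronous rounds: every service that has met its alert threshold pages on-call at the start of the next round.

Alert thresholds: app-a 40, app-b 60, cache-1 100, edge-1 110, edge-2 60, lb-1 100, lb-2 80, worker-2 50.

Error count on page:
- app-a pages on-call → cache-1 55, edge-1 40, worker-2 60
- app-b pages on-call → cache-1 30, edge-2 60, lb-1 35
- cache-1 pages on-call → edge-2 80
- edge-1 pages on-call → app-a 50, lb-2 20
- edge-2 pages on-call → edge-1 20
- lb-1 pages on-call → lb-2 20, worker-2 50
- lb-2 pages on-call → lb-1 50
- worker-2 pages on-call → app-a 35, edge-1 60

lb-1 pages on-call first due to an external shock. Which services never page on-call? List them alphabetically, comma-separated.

app-a, app-b, cache-1, edge-1, edge-2, lb-2

Round 1 — lb-1 pages on-call (initial).
  lb-2: +20 → 20 < 80
  worker-2: +50 → 50 ≥ 50
Round 2 — worker-2 pages on-call.
  app-a: +35 → 35 < 40
  edge-1: +60 → 60 < 110
No further pages.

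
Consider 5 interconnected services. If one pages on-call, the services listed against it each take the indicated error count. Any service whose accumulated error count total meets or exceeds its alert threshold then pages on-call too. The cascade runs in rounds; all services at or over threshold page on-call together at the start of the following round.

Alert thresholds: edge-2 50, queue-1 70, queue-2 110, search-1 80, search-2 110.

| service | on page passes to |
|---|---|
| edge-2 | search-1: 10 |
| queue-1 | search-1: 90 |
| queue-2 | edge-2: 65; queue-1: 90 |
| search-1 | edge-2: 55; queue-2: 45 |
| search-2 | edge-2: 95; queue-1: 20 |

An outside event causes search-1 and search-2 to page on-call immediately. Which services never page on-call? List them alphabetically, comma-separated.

queue-1, queue-2

Round 1 — search-1, search-2 page on-call (initial).
  edge-2: +55+95 → 150 ≥ 50
  queue-1: +20 → 20 < 70
  queue-2: +45 → 45 < 110
Round 2 — edge-2 pages on-call.
No further pages.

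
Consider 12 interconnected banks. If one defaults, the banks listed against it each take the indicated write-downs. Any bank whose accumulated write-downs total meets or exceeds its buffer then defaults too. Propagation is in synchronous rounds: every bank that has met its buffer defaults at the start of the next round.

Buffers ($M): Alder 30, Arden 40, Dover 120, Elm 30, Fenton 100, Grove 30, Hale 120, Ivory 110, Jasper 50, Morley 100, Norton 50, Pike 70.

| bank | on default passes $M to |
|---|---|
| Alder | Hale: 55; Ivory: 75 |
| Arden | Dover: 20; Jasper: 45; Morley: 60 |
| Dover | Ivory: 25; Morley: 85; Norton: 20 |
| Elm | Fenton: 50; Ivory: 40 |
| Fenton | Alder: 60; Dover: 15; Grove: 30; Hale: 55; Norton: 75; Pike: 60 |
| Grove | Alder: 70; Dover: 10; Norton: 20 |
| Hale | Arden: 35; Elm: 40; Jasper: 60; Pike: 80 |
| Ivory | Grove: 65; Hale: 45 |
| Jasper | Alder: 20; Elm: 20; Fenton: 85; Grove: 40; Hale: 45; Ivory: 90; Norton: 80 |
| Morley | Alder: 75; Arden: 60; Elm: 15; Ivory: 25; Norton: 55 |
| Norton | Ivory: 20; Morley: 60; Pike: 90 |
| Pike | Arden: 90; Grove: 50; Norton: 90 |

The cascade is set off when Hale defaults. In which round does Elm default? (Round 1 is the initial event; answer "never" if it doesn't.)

2

Round 1 — Hale defaults (initial).
  Arden: +35 → 35 < 40
  Elm: +40 → 40 ≥ 30
  Jasper: +60 → 60 ≥ 50
  Pike: +80 → 80 ≥ 70
Round 2 — Elm, Jasper, Pike default.
  Alder: +20 → 20 < 30
  Arden: +90 → 125 ≥ 40
  Fenton: +50+85 → 135 ≥ 100
  Grove: +40+50 → 90 ≥ 30
  Ivory: +40+90 → 130 ≥ 110
  Norton: +80+90 → 170 ≥ 50
Round 3 — Arden, Fenton, Grove, Ivory, Norton default.
  Alder: +60+70 → 150 ≥ 30
  Dover: +20+15+10 → 45 < 120
  Morley: +60+60 → 120 ≥ 100
Round 4 — Alder, Morley default.
No further defaults.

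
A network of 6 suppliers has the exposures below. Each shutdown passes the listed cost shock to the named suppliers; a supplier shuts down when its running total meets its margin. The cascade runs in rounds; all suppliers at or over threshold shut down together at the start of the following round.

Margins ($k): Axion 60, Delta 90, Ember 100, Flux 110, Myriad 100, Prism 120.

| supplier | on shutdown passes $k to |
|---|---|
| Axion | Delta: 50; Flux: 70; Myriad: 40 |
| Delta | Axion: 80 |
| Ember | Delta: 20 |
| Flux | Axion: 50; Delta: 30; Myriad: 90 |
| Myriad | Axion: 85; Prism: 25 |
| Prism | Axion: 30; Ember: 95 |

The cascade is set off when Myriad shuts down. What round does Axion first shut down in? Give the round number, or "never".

Round 1 — Myriad shuts down (initial).
  Axion: +85 → 85 ≥ 60
  Prism: +25 → 25 < 120
Round 2 — Axion shuts down.
  Delta: +50 → 50 < 90
  Flux: +70 → 70 < 110
No further shutdowns.

2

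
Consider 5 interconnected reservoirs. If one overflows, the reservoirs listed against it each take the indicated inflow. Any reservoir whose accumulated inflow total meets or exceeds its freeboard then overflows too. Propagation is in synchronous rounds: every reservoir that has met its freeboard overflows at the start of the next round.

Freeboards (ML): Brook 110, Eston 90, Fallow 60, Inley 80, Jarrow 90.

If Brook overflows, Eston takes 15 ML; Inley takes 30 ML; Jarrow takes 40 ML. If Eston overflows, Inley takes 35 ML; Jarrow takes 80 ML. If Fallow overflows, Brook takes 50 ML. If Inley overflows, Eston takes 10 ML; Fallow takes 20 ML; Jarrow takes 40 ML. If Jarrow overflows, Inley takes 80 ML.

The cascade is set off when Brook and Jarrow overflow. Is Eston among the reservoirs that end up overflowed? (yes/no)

Round 1 — Brook, Jarrow overflow (initial).
  Eston: +15 → 15 < 90
  Inley: +30+80 → 110 ≥ 80
Round 2 — Inley overflows.
  Eston: +10 → 25 < 90
  Fallow: +20 → 20 < 60
No further overflows.

no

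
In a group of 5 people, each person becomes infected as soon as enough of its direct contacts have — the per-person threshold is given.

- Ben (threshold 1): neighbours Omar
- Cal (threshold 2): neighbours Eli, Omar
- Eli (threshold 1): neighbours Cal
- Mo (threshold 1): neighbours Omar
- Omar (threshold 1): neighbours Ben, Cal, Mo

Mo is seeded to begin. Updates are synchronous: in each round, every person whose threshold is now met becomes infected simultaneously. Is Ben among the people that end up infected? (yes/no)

Round 1 — Mo becomes infected (initial).
Round 2 — checking thresholds:
  Omar: 1 of 3 neighbours ≥ 1, becomes infected.
Round 3 — checking thresholds:
  Ben: 1 of 1 neighbours ≥ 1, becomes infected.
  Cal: 1 of 2 neighbours < 2, holds.
Round 4 — no new infections; cascade stops.

yes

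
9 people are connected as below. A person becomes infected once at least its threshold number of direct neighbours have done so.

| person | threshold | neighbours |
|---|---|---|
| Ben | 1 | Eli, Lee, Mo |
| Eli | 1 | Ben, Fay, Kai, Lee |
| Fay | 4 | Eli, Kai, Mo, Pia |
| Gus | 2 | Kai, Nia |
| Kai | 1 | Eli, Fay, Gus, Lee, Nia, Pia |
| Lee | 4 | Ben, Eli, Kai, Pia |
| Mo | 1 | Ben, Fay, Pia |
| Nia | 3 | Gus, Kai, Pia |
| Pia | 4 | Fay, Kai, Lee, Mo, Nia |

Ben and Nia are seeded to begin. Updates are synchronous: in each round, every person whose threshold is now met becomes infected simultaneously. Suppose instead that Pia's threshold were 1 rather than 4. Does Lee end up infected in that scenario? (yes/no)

With Pia's threshold at 1:
Round 1 — Ben, Nia become infected (initial).
Round 2 — checking thresholds:
  Eli: 1 of 4 neighbours ≥ 1, becomes infected.
  Gus: 1 of 2 neighbours < 2, holds.
  Kai: 1 of 6 neighbours ≥ 1, becomes infected.
  Lee: 1 of 4 neighbours < 4, holds.
  Mo: 1 of 3 neighbours ≥ 1, becomes infected.
  Pia: 1 of 5 neighbours ≥ 1, becomes infected.
Round 3 — checking thresholds:
  Fay: 4 of 4 neighbours ≥ 4, becomes infected.
  Gus: 2 of 2 neighbours ≥ 2, becomes infected.
  Lee: 4 of 4 neighbours ≥ 4, becomes infected.
Round 4 — no new infections; cascade stops.

yes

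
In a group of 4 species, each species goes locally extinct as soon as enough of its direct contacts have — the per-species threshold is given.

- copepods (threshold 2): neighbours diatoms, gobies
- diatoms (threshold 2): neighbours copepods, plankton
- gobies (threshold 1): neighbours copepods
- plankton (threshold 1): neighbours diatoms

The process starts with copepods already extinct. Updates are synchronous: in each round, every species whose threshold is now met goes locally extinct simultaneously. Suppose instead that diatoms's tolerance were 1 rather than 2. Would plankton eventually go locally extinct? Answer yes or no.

With diatoms's tolerance at 1:
Round 1 — copepods goes locally extinct (initial).
Round 2 — checking thresholds:
  diatoms: 1 of 2 neighbours ≥ 1, goes locally extinct.
  gobies: 1 of 1 neighbours ≥ 1, goes locally extinct.
Round 3 — checking thresholds:
  plankton: 1 of 1 neighbours ≥ 1, goes locally extinct.
Round 4 — no new extinctions; cascade stops.

yes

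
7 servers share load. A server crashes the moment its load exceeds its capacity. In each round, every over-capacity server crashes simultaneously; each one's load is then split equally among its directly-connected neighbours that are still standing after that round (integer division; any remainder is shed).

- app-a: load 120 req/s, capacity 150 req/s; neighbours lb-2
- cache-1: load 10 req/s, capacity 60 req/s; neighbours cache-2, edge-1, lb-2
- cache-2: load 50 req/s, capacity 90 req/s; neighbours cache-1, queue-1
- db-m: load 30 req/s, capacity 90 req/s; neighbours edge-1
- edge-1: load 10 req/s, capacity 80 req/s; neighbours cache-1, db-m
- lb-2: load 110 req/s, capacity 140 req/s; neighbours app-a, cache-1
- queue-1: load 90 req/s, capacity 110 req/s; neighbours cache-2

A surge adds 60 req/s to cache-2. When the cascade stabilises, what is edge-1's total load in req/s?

Round 1 — cache-2 at 110 > 90. cache-2 crashes.
  cache-2 sheds 110 req/s to cache-1, queue-1: 55 each.
    cache-1: 10+55 = 65 > 60
    queue-1: 90+55 = 145 > 110
Round 2 — cache-1, queue-1 crash.
  cache-1 sheds 65 req/s to edge-1, lb-2: 32 each (1 lost).
    edge-1: 10+32 = 42 ≤ 80
    lb-2: 110+32 = 142 > 140
  queue-1 sheds 145 req/s: no online neighbours, lost.
Round 3 — lb-2 crashes.
  lb-2 sheds 142 req/s to app-a: 142 each.
    app-a: 120+142 = 262 > 150
Round 4 — app-a crashes.
  app-a sheds 262 req/s: no online neighbours, lost.
No further crashes.

42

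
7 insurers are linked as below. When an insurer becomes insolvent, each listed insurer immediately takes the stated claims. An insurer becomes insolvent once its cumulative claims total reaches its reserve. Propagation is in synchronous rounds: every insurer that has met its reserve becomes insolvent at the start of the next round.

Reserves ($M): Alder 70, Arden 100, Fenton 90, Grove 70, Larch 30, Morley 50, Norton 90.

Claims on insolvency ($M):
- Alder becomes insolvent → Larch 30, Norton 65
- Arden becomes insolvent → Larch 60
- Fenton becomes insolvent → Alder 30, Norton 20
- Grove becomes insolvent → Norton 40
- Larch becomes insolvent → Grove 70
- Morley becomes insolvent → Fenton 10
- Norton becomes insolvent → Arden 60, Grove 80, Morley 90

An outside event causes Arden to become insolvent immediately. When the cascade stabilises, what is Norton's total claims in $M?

40

Round 1 — Arden becomes insolvent (initial).
  Larch: +60 → 60 ≥ 30
Round 2 — Larch becomes insolvent.
  Grove: +70 → 70 ≥ 70
Round 3 — Grove becomes insolvent.
  Norton: +40 → 40 < 90
No further insolvencies.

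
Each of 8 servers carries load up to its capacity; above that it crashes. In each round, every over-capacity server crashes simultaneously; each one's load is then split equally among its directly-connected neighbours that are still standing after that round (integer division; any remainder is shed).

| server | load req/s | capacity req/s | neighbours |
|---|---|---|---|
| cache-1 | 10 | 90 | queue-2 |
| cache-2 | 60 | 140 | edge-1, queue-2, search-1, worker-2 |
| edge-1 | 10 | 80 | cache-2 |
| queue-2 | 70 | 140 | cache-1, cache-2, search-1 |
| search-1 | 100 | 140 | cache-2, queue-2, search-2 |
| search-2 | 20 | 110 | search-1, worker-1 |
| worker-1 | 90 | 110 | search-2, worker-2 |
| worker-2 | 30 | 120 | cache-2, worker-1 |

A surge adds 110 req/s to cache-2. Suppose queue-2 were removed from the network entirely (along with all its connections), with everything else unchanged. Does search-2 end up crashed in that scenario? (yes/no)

yes

With queue-2 removed:
Round 1 — cache-2 at 170 > 140. cache-2 crashes.
  cache-2 sheds 170 req/s to edge-1, search-1, worker-2: 56 each (2 lost).
    edge-1: 10+56 = 66 ≤ 80
    search-1: 100+56 = 156 > 140
    worker-2: 30+56 = 86 ≤ 120
Round 2 — search-1 crashes.
  search-1 sheds 156 req/s to search-2: 156 each.
    search-2: 20+156 = 176 > 110
Round 3 — search-2 crashes.
  search-2 sheds 176 req/s to worker-1: 176 each.
    worker-1: 90+176 = 266 > 110
Round 4 — worker-1 crashes.
  worker-1 sheds 266 req/s to worker-2: 266 each.
    worker-2: 86+266 = 352 > 120
Round 5 — worker-2 crashes.
  worker-2 sheds 352 req/s: no online neighbours, lost.
No further crashes.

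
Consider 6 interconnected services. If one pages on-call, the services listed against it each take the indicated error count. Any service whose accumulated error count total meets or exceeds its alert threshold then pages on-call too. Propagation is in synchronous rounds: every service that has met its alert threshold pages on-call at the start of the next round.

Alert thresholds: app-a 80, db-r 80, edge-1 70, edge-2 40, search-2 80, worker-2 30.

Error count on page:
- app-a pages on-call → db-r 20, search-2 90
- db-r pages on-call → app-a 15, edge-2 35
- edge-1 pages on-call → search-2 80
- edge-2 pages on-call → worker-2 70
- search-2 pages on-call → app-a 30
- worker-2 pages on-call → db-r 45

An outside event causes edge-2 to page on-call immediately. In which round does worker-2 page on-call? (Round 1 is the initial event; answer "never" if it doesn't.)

2

Round 1 — edge-2 pages on-call (initial).
  worker-2: +70 → 70 ≥ 30
Round 2 — worker-2 pages on-call.
  db-r: +45 → 45 < 80
No further pages.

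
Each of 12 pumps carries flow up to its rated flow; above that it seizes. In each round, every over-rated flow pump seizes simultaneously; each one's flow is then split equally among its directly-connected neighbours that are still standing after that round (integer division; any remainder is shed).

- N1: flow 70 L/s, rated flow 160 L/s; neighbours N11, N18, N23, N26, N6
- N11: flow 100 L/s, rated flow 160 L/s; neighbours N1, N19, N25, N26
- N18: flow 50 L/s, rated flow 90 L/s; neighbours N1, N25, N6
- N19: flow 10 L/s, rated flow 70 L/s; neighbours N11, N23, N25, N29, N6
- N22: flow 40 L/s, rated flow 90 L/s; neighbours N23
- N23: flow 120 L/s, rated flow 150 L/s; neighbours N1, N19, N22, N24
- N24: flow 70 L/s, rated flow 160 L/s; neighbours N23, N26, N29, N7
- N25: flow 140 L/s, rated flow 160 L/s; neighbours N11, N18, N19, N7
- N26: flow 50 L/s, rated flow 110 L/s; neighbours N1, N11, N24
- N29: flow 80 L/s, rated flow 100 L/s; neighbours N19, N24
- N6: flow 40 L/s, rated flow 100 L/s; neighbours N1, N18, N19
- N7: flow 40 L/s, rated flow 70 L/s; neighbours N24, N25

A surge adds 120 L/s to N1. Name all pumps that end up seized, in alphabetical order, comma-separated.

N1, N22, N23

Round 1 — N1 at 190 > 160. N1 seizes.
  N1 sheds 190 L/s to N11, N18, N23, N26, N6: 38 each.
    N11: 100+38 = 138 ≤ 160
    N18: 50+38 = 88 ≤ 90
    N23: 120+38 = 158 > 150
    N26: 50+38 = 88 ≤ 110
    N6: 40+38 = 78 ≤ 100
Round 2 — N23 seizes.
  N23 sheds 158 L/s to N19, N22, N24: 52 each (2 lost).
    N19: 10+52 = 62 ≤ 70
    N22: 40+52 = 92 > 90
    N24: 70+52 = 122 ≤ 160
Round 3 — N22 seizes.
  N22 sheds 92 L/s: no online neighbours, lost.
No further seizures.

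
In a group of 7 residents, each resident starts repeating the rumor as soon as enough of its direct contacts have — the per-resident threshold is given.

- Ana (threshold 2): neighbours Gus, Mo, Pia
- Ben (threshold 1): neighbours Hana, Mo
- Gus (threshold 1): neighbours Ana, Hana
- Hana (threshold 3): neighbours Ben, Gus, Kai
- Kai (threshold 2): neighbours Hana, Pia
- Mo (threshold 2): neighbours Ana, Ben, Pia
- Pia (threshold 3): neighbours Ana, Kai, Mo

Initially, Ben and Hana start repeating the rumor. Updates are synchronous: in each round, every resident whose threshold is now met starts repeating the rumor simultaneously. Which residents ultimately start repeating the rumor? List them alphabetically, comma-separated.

Ben, Gus, Hana

Round 1 — Ben, Hana start repeating the rumor (initial).
Round 2 — checking thresholds:
  Gus: 1 of 2 neighbours ≥ 1, starts repeating the rumor.
  Kai: 1 of 2 neighbours < 2, holds.
  Mo: 1 of 3 neighbours < 2, holds.
Round 3 — no new spreads; cascade stops.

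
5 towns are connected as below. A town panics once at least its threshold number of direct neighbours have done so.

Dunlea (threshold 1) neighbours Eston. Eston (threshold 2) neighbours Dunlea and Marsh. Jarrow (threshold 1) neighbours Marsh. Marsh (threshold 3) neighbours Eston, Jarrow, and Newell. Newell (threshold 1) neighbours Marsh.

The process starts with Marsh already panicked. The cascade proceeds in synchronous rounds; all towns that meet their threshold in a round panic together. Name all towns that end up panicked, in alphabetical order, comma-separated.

Round 1 — Marsh panics (initial).
Round 2 — checking thresholds:
  Eston: 1 of 2 neighbours < 2, below threshold.
  Jarrow: 1 of 1 neighbours ≥ 1, panics.
  Newell: 1 of 1 neighbours ≥ 1, panics.
Round 3 — no new panics; cascade stops.

Jarrow, Marsh, Newell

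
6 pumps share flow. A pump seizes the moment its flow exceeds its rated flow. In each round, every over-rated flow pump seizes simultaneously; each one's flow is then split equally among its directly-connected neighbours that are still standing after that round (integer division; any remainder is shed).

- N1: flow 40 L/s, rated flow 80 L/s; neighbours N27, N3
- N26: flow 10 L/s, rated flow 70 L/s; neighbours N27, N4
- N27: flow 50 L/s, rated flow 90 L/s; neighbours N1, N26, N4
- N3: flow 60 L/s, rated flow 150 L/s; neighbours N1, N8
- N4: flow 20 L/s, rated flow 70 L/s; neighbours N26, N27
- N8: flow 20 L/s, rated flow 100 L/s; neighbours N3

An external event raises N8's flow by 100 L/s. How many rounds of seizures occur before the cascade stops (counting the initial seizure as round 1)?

5

Round 1 — N8 at 120 > 100. N8 seizes.
  N8 sheds 120 L/s to N3: 120 each.
    N3: 60+120 = 180 > 150
Round 2 — N3 seizes.
  N3 sheds 180 L/s to N1: 180 each.
    N1: 40+180 = 220 > 80
Round 3 — N1 seizes.
  N1 sheds 220 L/s to N27: 220 each.
    N27: 50+220 = 270 > 90
Round 4 — N27 seizes.
  N27 sheds 270 L/s to N26, N4: 135 each.
    N26: 10+135 = 145 > 70
    N4: 20+135 = 155 > 70
Round 5 — N26, N4 seize.
  N26 sheds 145 L/s: no online neighbours, lost.
  N4 sheds 155 L/s: no online neighbours, lost.
No further seizures.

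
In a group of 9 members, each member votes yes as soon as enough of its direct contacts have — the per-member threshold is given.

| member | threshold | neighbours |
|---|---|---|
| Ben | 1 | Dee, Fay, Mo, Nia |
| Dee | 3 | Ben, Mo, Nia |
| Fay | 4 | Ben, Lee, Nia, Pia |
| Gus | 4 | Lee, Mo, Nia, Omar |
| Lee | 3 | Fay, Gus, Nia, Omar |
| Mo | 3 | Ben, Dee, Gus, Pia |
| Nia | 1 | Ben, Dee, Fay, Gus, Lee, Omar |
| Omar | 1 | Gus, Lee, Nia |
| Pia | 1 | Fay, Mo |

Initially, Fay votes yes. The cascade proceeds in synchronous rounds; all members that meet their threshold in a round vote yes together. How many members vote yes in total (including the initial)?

Round 1 — Fay votes yes (initial).
Round 2 — checking thresholds:
  Ben: 1 of 4 neighbours ≥ 1, votes yes.
  Lee: 1 of 4 neighbours < 3, not yet.
  Nia: 1 of 6 neighbours ≥ 1, votes yes.
  Pia: 1 of 2 neighbours ≥ 1, votes yes.
Round 3 — checking thresholds:
  Dee: 2 of 3 neighbours < 3, not yet.
  Gus: 1 of 4 neighbours < 4, not yet.
  Lee: 2 of 4 neighbours < 3, not yet.
  Mo: 2 of 4 neighbours < 3, not yet.
  Omar: 1 of 3 neighbours ≥ 1, votes yes.
Round 4 — checking thresholds:
  Dee: 2 of 3 neighbours < 3, not yet.
  Gus: 2 of 4 neighbours < 4, not yet.
  Lee: 3 of 4 neighbours ≥ 3, votes yes.
  Mo: 2 of 4 neighbours < 3, not yet.
Round 5 — no new yes votes; cascade stops.

6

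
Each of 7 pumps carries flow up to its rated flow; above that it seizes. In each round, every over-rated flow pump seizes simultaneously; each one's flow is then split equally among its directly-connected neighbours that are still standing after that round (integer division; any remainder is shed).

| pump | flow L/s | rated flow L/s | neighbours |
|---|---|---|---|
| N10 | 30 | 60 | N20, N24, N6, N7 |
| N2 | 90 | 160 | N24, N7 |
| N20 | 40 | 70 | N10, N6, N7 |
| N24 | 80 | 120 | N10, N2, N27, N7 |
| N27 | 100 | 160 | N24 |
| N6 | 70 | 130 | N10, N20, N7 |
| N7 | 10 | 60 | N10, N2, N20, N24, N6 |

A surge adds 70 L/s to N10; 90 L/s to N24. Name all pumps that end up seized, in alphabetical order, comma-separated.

Round 1 — N10 at 100 > 60; N24 at 170 > 120. N10, N24 seize.
  N10 sheds 100 L/s to N20, N6, N7: 33 each (1 lost).
    N20: 40+33 = 73 > 70
    N6: 70+33 = 103 ≤ 130
    N7: 10+33 = 43 ≤ 60
  N24 sheds 170 L/s to N2, N27, N7: 56 each (2 lost).
    N2: 90+56 = 146 ≤ 160
    N27: 100+56 = 156 ≤ 160
    N7: 43+56 = 99 > 60
Round 2 — N20, N7 seize.
  N20 sheds 73 L/s to N6: 73 each.
    N6: 103+73 = 176 > 130
  N7 sheds 99 L/s to N2, N6: 49 each (1 lost).
    N2: 146+49 = 195 > 160
    N6: 176+49 = 225 > 130
Round 3 — N2, N6 seize.
  N2 sheds 195 L/s: no online neighbours, lost.
  N6 sheds 225 L/s: no online neighbours, lost.
No further seizures.

N10, N2, N20, N24, N6, N7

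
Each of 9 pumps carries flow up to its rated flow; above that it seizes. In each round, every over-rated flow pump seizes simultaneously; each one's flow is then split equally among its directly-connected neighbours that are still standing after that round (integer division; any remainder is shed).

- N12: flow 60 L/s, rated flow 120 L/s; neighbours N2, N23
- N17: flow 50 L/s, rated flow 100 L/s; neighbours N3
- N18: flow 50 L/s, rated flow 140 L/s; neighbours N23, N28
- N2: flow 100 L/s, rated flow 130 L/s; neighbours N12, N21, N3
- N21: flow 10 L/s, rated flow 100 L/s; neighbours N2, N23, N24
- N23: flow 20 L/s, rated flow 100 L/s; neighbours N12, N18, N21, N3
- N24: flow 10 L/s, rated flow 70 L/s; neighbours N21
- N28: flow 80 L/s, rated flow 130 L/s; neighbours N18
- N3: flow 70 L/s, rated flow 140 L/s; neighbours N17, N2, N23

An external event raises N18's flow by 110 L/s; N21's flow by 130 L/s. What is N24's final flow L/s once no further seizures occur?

56

Round 1 — N18 at 160 > 140; N21 at 140 > 100. N18, N21 seize.
  N18 sheds 160 L/s to N23, N28: 80 each.
    N23: 20+80 = 100 ≤ 100
    N28: 80+80 = 160 > 130
  N21 sheds 140 L/s to N2, N23, N24: 46 each (2 lost).
    N2: 100+46 = 146 > 130
    N23: 100+46 = 146 > 100
    N24: 10+46 = 56 ≤ 70
Round 2 — N2, N23, N28 seize.
  N2 sheds 146 L/s to N12, N3: 73 each.
    N12: 60+73 = 133 > 120
    N3: 70+73 = 143 > 140
  N23 sheds 146 L/s to N12, N3: 73 each.
    N12: 133+73 = 206 > 120
    N3: 143+73 = 216 > 140
  N28 sheds 160 L/s: no online neighbours, lost.
Round 3 — N12, N3 seize.
  N12 sheds 206 L/s: no online neighbours, lost.
  N3 sheds 216 L/s to N17: 216 each.
    N17: 50+216 = 266 > 100
Round 4 — N17 seizes.
  N17 sheds 266 L/s: no online neighbours, lost.
No further seizures.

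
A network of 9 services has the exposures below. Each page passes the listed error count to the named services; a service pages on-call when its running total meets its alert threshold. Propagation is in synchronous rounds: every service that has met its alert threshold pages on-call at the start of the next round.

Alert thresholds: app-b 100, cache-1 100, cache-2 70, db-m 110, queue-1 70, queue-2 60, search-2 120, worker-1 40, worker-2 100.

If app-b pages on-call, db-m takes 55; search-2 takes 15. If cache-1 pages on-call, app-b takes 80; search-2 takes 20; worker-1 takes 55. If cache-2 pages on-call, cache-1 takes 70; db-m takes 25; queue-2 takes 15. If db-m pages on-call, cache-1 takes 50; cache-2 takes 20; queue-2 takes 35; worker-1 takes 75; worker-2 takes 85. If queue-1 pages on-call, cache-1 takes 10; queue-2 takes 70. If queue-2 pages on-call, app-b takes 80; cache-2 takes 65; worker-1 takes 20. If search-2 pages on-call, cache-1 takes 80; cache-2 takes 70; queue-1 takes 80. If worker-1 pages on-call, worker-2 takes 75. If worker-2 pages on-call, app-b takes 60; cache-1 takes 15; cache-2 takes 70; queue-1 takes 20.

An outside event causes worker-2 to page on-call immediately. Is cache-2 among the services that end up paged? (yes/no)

yes

Round 1 — worker-2 pages on-call (initial).
  app-b: +60 → 60 < 100
  cache-1: +15 → 15 < 100
  cache-2: +70 → 70 ≥ 70
  queue-1: +20 → 20 < 70
Round 2 — cache-2 pages on-call.
  cache-1: +70 → 85 < 100
  db-m: +25 → 25 < 110
  queue-2: +15 → 15 < 60
No further pages.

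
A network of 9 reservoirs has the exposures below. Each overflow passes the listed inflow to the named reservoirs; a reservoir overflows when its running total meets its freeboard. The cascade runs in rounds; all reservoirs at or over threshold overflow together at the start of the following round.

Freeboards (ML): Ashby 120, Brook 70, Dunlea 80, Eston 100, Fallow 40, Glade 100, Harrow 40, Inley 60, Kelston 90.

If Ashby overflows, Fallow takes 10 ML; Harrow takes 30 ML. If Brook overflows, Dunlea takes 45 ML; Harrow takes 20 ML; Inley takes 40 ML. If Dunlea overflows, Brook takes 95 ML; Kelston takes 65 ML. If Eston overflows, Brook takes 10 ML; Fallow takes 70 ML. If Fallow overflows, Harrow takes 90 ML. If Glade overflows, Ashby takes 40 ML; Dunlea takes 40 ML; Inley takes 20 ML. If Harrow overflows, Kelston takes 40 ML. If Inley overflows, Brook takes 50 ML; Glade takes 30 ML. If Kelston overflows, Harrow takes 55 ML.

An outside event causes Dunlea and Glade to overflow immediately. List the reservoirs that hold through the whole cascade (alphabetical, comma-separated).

Ashby, Eston, Fallow, Harrow, Kelston

Round 1 — Dunlea, Glade overflow (initial).
  Ashby: +40 → 40 < 120
  Brook: +95 → 95 ≥ 70
  Inley: +20 → 20 < 60
  Kelston: +65 → 65 < 90
Round 2 — Brook overflows.
  Harrow: +20 → 20 < 40
  Inley: +40 → 60 ≥ 60
Round 3 — Inley overflows.
No further overflows.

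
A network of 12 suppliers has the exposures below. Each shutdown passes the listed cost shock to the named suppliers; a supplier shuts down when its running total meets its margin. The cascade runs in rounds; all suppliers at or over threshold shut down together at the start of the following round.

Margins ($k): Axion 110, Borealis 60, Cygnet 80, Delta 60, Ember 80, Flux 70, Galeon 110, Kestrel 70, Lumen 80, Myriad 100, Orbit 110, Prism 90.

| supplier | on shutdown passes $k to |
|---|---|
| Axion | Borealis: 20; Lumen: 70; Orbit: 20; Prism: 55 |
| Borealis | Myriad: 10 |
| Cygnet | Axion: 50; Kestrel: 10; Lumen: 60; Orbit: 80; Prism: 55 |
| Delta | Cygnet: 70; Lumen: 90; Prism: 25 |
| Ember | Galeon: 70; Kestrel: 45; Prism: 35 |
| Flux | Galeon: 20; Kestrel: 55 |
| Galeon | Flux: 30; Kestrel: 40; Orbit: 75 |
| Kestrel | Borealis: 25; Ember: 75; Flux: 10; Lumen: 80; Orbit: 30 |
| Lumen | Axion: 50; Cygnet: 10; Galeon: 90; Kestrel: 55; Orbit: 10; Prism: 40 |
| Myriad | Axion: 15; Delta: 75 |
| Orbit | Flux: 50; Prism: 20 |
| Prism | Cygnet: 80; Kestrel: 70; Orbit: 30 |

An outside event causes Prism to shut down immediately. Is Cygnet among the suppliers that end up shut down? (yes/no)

Round 1 — Prism shuts down (initial).
  Cygnet: +80 → 80 ≥ 80
  Kestrel: +70 → 70 ≥ 70
  Orbit: +30 → 30 < 110
Round 2 — Cygnet, Kestrel shut down.
  Axion: +50 → 50 < 110
  Borealis: +25 → 25 < 60
  Ember: +75 → 75 < 80
  Flux: +10 → 10 < 70
  Lumen: +60+80 → 140 ≥ 80
  Orbit: +80+30 → 140 ≥ 110
Round 3 — Lumen, Orbit shut down.
  Axion: +50 → 100 < 110
  Flux: +50 → 60 < 70
  Galeon: +90 → 90 < 110
No further shutdowns.

yes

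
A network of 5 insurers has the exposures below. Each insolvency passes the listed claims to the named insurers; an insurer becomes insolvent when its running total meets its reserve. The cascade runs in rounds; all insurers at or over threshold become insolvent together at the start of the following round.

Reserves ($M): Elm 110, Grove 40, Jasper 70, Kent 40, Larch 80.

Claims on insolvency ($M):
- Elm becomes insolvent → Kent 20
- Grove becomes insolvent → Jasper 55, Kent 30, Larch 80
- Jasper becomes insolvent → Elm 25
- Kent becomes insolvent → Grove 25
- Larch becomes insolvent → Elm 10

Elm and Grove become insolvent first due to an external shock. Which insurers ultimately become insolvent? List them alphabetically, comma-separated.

Round 1 — Elm, Grove become insolvent (initial).
  Jasper: +55 → 55 < 70
  Kent: +20+30 → 50 ≥ 40
  Larch: +80 → 80 ≥ 80
Round 2 — Kent, Larch become insolvent.
No further insolvencies.

Elm, Grove, Kent, Larch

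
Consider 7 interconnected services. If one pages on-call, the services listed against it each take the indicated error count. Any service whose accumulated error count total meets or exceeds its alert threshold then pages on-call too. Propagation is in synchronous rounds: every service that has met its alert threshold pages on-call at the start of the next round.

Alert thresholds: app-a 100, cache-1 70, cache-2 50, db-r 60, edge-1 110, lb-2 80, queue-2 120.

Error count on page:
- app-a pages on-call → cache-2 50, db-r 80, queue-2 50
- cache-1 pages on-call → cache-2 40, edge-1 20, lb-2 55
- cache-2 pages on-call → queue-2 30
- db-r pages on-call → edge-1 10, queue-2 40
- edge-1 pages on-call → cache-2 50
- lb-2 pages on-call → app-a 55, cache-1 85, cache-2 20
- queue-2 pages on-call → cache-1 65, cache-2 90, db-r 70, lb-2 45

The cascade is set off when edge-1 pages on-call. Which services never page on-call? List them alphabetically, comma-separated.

app-a, cache-1, db-r, lb-2, queue-2

Round 1 — edge-1 pages on-call (initial).
  cache-2: +50 → 50 ≥ 50
Round 2 — cache-2 pages on-call.
  queue-2: +30 → 30 < 120
No further pages.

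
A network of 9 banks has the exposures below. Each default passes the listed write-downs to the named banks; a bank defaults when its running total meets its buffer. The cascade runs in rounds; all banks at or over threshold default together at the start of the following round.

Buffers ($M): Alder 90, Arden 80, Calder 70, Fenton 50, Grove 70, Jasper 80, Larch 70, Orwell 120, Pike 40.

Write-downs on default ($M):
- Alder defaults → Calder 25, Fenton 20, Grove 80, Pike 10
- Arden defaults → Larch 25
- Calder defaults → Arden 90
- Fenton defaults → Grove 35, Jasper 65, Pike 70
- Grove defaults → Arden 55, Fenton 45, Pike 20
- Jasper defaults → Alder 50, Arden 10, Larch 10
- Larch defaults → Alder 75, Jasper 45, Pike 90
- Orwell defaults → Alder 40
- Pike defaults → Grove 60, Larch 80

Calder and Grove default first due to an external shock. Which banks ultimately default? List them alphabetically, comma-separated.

Arden, Calder, Grove

Round 1 — Calder, Grove default (initial).
  Arden: +90+55 → 145 ≥ 80
  Fenton: +45 → 45 < 50
  Pike: +20 → 20 < 40
Round 2 — Arden defaults.
  Larch: +25 → 25 < 70
No further defaults.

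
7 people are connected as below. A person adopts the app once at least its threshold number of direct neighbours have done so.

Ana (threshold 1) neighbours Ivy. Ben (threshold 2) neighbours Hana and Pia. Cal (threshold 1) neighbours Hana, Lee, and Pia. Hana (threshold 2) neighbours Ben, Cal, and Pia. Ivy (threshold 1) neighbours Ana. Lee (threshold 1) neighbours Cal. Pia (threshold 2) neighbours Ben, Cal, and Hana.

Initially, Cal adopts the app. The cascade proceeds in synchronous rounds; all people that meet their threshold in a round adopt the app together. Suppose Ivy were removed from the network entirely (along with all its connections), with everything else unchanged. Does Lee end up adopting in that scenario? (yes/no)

yes

With Ivy removed:
Round 1 — Cal adopts the app (initial).
Round 2 — checking thresholds:
  Hana: 1 of 3 neighbours < 2, holds.
  Lee: 1 of 1 neighbours ≥ 1, adopts the app.
  Pia: 1 of 3 neighbours < 2, holds.
Round 3 — no new adoptions; cascade stops.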